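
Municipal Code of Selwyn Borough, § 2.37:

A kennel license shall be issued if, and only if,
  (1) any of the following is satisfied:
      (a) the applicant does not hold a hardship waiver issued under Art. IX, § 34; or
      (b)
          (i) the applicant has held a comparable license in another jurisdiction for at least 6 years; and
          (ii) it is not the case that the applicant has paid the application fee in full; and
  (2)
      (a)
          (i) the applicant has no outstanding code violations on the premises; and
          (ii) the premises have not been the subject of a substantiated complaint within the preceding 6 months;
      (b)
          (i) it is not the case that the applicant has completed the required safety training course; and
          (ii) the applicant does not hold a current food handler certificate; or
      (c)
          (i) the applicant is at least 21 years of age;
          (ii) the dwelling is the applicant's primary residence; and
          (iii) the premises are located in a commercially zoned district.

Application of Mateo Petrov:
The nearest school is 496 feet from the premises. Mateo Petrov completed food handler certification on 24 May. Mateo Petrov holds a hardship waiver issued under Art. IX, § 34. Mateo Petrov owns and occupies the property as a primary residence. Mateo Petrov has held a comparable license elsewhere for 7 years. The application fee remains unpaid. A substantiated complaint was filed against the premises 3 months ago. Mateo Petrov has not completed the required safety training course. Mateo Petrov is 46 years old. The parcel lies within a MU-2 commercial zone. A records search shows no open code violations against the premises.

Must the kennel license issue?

Yes — granted.

(a) not (hardship waiver) — not met.
(i) prior license ≥ 6 yr — satisfied.
(ii) not (fee paid) — satisfied.
(b) = T AND T = true.
(1): F OR T → true.
(i) no code violations — holds.
(ii) no complaint in 6 mo. — fails.
(a): T AND F → false.
(i) not (safety training) — met.
(ii) not (food handler cert.) — not met.
So (b) is not satisfied (T AND F).
(i) age ≥ 21 — holds.
(ii) primary residence — holds.
(iii) commercially zoned — holds.
(c) = T AND T AND T = true.
(2): F OR F OR T → true.
So Overall is satisfied (T AND T).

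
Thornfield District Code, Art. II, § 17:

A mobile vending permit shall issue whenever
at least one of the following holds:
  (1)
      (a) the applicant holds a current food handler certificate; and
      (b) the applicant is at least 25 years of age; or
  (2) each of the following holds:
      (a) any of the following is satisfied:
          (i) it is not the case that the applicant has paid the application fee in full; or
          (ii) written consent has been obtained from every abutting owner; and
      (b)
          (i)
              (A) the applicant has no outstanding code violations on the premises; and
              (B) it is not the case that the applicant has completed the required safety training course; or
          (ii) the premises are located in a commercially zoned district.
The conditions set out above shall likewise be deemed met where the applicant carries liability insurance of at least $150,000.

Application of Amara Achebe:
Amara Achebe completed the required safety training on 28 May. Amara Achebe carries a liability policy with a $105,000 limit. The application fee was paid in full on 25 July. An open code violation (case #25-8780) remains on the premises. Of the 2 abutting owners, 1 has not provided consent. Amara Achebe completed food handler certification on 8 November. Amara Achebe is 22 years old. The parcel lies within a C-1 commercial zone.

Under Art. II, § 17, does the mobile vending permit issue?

(a) food handler cert. — satisfied.
(b) age ≥ 25 — not met.
(1): T AND F → false.
(i) not (fee paid) — not met.
(ii) all abutters consent — fails.
So (a) is not satisfied (F OR F).
(A) no code violations — not satisfied.
(B) not (safety training) — not satisfied.
(i): F AND F → false.
(ii) commercially zoned — satisfied.
(b) = F OR T = true.
(2): F AND T → false.
So Overall is not satisfied (F OR F).
Exception (insurance ≥ $150,000) — not satisfied.
Result: main false OR exception false → false.

No — denied.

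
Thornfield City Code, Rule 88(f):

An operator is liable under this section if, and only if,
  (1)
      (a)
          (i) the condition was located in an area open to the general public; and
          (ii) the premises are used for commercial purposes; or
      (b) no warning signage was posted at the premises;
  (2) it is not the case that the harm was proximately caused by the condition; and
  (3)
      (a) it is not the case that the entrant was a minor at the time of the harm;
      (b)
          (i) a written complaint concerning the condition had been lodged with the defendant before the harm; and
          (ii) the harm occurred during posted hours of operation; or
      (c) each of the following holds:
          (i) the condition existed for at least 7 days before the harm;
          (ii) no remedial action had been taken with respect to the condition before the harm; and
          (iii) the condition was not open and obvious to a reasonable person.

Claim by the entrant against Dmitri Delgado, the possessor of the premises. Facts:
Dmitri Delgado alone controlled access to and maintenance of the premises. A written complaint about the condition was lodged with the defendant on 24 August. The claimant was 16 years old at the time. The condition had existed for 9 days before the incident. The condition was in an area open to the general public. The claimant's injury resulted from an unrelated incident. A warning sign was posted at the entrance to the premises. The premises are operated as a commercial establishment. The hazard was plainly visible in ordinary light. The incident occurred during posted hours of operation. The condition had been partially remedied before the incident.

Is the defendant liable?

(i) public area — satisfied.
(ii) commercial use — holds.
(a) = T AND T = true.
(b) no signage posted — not satisfied.
(1) = T OR F = true.
(2) not (proximate cause) — met.
(a) not (entrant a minor) — not met.
(i) complaint lodged — satisfied.
(ii) during posted hours — satisfied.
(b): T AND T → true.
(i) condition ≥7 days old — met.
(ii) no remedial action — fails.
(iii) not open/obvious — not met.
(c) = T AND F AND F = false.
So (3) is satisfied (F OR T OR F).
Overall: T AND T AND T → true.

Yes — liable.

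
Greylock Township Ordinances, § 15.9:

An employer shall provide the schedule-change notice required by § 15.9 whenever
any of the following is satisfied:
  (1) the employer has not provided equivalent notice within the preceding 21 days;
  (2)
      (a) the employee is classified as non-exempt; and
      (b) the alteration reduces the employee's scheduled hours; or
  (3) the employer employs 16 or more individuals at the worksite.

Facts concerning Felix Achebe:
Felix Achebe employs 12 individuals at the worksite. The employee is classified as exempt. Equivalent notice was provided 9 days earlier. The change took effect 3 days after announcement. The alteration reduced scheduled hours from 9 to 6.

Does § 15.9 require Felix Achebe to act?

(1) no recent notice — not satisfied.
(a) non-exempt — fails.
(b) hours reduced — satisfied.
So (2) is not satisfied (F AND T).
(3) ≥ 16 at site — not satisfied.
So Overall is not satisfied (F OR F OR F).

No — not required.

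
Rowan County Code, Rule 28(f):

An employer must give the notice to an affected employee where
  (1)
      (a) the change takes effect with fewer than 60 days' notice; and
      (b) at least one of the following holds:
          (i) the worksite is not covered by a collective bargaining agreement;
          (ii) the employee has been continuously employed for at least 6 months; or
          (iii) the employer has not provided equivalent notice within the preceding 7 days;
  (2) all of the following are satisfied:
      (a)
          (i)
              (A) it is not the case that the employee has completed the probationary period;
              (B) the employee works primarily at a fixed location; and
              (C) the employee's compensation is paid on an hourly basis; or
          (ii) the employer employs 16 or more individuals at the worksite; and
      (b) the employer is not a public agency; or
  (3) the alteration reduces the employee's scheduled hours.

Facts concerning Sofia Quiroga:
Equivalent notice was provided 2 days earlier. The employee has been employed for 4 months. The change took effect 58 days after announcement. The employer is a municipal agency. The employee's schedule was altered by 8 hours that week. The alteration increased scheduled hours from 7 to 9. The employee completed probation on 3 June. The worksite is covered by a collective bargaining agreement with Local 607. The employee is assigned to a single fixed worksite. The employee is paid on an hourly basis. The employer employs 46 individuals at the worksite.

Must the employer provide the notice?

No — not required.

(a) < 60 days' notice — satisfied.
(i) no CBA — not satisfied.
(ii) tenure ≥ 6 mo. — fails.
(iii) no recent notice — not satisfied.
(b): F OR F OR F → false.
(1): T AND F → false.
(A) not (past probation) — not met.
(B) fixed location — satisfied.
(C) hourly-paid — satisfied.
(i): F AND T AND T → false.
(ii) ≥ 16 at site — met.
(a) = F OR T = true.
(b) not (public agency) — fails.
So (2) is not satisfied (T AND F).
(3) hours reduced — not satisfied.
So Overall is not satisfied (F OR F OR F).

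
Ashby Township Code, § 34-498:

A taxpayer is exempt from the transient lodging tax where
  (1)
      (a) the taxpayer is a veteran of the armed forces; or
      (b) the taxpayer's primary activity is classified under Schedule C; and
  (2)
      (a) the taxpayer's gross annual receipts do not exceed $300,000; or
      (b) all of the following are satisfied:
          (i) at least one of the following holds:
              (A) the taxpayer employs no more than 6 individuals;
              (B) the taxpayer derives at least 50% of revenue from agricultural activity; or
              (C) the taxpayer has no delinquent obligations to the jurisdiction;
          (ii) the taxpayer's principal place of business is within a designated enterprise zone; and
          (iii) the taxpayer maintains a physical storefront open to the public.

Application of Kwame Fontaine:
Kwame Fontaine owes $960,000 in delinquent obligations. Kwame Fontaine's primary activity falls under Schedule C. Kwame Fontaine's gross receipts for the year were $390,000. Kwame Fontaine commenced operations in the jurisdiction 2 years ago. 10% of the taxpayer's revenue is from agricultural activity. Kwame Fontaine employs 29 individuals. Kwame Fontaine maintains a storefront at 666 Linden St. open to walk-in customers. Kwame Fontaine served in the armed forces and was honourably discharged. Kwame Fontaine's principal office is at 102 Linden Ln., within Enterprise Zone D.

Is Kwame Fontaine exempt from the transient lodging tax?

No — not exempt.

(a) veteran — satisfied.
(b) Schedule C activity — satisfied.
(1): T OR T → true.
(a) receipts ≤ $300,000 — not satisfied.
(A) ≤ 6 employees — not met.
(B) ≥50% agricultural — not met.
(C) no delinquency — fails.
(i) = F OR F OR F = false.
(ii) in enterprise zone — satisfied.
(iii) has storefront — holds.
(b) = F AND T AND T = false.
So (2) is not satisfied (F OR F).
Overall: T AND F → false.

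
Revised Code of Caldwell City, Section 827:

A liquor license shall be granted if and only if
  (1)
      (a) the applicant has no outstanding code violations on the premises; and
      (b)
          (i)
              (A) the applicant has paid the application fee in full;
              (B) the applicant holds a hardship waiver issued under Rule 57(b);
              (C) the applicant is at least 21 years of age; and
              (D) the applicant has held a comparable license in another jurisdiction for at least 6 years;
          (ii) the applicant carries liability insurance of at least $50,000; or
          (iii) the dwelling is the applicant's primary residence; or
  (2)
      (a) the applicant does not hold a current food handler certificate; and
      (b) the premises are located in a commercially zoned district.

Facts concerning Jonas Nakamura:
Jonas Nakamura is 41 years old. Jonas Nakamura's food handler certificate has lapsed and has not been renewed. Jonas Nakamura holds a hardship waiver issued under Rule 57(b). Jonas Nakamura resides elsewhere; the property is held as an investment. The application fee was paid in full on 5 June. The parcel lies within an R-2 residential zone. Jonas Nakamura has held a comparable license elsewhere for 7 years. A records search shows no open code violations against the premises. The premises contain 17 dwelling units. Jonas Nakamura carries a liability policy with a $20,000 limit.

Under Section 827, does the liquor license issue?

(a) no code violations — met.
(A) fee paid — holds.
(B) hardship waiver — holds.
(C) age ≥ 21 — holds.
(D) prior license ≥ 6 yr — met.
So (i) is satisfied (T AND T AND T AND T).
(ii) insurance ≥ $50,000 — not met.
(iii) primary residence — not satisfied.
(b) = T OR F OR F = true.
(1) = T AND T = true.
(a) not (food handler cert.) — satisfied.
(b) commercially zoned — not satisfied.
(2) = T AND F = false.
Overall: T OR F → true.

Yes — granted.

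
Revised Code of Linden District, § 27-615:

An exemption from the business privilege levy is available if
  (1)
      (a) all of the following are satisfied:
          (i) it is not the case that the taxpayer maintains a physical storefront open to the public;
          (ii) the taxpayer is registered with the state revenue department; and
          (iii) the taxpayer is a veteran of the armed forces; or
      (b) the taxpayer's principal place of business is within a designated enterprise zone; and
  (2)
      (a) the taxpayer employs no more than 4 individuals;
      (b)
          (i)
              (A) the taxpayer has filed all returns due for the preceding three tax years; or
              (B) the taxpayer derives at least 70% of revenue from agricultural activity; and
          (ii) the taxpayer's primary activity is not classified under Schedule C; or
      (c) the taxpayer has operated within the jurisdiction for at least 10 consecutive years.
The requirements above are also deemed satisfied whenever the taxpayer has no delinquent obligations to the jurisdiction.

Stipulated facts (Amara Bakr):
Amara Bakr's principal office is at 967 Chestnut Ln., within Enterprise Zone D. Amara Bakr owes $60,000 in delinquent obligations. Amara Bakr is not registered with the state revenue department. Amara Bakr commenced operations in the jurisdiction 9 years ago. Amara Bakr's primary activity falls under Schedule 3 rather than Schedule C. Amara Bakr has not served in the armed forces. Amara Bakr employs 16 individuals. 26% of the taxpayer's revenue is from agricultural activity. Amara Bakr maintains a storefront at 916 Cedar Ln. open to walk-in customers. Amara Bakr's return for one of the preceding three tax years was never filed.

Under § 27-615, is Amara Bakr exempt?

(i) not (has storefront) — fails.
(ii) state-registered — not satisfied.
(iii) veteran — not satisfied.
(a) = F AND F AND F = false.
(b) in enterprise zone — holds.
(1): F OR T → true.
(a) ≤ 4 employees — not satisfied.
(A) returns current — not satisfied.
(B) ≥70% agricultural — not satisfied.
(i): F OR F → false.
(ii) not (Schedule C activity) — satisfied.
(b): F AND T → false.
(c) ≥ 10 yrs in jurisdiction — not satisfied.
(2): F OR F OR F → false.
Overall: T AND F → false.
Exception (no delinquency) — not satisfied.
Result: main false OR exception false → false.

No — not exempt.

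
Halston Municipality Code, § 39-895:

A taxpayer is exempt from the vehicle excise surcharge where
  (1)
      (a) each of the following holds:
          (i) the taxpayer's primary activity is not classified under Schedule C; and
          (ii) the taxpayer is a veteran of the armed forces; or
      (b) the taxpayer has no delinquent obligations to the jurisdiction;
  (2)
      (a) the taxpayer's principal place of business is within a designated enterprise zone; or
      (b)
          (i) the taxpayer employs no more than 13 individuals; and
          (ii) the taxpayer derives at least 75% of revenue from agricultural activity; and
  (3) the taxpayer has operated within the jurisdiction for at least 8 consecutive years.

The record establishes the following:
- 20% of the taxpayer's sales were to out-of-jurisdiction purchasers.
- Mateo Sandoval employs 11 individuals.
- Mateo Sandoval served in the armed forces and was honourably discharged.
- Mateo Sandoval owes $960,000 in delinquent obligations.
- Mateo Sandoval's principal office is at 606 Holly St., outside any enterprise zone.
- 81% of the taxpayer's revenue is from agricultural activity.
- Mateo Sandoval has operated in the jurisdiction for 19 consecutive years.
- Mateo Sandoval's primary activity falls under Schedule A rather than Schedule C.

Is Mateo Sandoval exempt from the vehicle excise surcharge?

Yes — exempt.

(i) not (Schedule C activity) — holds.
(ii) veteran — satisfied.
(a): T AND T → true.
(b) no delinquency — not satisfied.
So (1) is satisfied (T OR F).
(a) in enterprise zone — not satisfied.
(i) ≤ 13 employees — satisfied.
(ii) ≥75% agricultural — satisfied.
So (b) is satisfied (T AND T).
So (2) is satisfied (F OR T).
(3) ≥ 8 yrs in jurisdiction — holds.
Overall = T AND T AND T = true.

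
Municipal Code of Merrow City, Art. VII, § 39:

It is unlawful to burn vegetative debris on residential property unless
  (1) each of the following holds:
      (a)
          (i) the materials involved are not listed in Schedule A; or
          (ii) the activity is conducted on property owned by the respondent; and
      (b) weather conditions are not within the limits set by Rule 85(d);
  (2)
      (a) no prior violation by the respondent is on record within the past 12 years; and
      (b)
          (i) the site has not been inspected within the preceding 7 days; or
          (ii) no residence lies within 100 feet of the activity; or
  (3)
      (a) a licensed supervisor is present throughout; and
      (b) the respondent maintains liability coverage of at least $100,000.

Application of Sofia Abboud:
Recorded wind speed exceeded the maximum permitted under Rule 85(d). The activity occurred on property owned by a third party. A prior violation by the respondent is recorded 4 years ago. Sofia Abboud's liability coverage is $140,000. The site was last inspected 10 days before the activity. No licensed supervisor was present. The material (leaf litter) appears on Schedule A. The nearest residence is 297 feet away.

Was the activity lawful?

No — unlawful.

(i) not (Schedule A material) — not satisfied.
(ii) own property — not satisfied.
(a): F OR F → false.
(b) not (weather ok) — holds.
(1): F AND T → false.
(a) no prior violation — not met.
(i) not (site inspected) — satisfied.
(ii) no residence in 100 ft — holds.
So (b) is satisfied (T OR T).
(2) = F AND T = false.
(a) supervisor present — not satisfied.
(b) coverage ≥ $100,000 — satisfied.
(3) = F AND T = false.
Overall = F OR F OR F = false.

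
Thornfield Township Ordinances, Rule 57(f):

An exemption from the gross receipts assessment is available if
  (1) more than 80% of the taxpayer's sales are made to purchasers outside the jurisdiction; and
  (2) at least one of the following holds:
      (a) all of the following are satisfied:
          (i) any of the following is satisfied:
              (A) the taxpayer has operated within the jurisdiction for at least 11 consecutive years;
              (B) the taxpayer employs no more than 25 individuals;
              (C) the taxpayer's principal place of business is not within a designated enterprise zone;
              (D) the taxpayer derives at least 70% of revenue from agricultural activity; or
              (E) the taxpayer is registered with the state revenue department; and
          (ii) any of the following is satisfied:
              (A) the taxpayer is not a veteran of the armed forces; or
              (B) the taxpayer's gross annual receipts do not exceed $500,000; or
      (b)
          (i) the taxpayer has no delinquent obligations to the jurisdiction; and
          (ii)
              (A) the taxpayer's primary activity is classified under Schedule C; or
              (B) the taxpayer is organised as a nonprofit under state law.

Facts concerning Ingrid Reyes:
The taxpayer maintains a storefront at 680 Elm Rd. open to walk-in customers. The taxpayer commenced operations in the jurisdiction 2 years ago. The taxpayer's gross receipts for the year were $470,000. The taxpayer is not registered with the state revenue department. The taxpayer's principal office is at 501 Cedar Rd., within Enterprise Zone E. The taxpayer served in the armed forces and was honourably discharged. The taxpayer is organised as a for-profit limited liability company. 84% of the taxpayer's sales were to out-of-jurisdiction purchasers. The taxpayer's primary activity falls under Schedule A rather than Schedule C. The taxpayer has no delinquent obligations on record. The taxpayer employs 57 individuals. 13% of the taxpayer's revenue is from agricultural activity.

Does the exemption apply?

No — not exempt.

(1) >80% out-of-jur. sales — met.
(A) ≥ 11 yrs in jurisdiction — fails.
(B) ≤ 25 employees — not met.
(C) not (in enterprise zone) — not satisfied.
(D) ≥70% agricultural — not satisfied.
(E) state-registered — not satisfied.
(i): F OR F OR F OR F OR F → false.
(A) not (veteran) — not satisfied.
(B) receipts ≤ $500,000 — satisfied.
(ii) = F OR T = true.
(a): F AND T → false.
(i) no delinquency — satisfied.
(A) Schedule C activity — not satisfied.
(B) nonprofit — not met.
(ii) = F OR F = false.
So (b) is not satisfied (T AND F).
(2): F OR F → false.
So Overall is not satisfied (T AND F).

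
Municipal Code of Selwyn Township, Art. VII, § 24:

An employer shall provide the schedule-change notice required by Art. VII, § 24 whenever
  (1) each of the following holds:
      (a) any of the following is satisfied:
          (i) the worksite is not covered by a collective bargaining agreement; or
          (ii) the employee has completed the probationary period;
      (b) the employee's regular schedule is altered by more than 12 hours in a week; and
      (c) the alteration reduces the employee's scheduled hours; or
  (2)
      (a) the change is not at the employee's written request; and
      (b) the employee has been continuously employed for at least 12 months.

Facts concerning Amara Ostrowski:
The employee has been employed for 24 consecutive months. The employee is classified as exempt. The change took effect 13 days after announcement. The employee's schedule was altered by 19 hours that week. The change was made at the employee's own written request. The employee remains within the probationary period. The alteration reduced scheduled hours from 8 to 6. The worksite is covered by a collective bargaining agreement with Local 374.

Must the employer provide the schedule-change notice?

(i) no CBA — fails.
(ii) past probation — not met.
(a): F OR F → false.
(b) schedule shift > 12h — holds.
(c) hours reduced — satisfied.
So (1) is not satisfied (F AND T AND T).
(a) not employee-requested — not met.
(b) tenure ≥ 12 mo. — holds.
(2) = F AND T = false.
So Overall is not satisfied (F OR F).

No — not required.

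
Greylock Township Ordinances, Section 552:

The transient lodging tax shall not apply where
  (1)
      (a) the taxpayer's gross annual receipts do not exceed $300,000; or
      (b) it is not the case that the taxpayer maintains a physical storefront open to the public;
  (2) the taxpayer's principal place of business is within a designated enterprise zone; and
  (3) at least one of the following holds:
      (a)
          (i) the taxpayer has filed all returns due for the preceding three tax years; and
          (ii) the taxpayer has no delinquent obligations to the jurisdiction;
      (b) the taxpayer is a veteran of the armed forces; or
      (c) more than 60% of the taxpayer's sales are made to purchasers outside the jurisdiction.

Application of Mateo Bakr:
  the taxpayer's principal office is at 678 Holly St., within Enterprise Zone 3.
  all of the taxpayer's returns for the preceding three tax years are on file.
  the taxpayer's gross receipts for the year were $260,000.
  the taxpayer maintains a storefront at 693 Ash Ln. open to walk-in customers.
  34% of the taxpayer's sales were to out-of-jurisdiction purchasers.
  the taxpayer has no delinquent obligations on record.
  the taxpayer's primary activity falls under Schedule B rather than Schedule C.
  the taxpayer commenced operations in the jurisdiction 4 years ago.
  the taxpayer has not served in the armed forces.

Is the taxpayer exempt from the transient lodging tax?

Yes — exempt.

(a) receipts ≤ $300,000 — holds.
(b) not (has storefront) — not met.
So (1) is satisfied (T OR F).
(2) in enterprise zone — satisfied.
(i) returns current — met.
(ii) no delinquency — met.
So (a) is satisfied (T AND T).
(b) veteran — not met.
(c) >60% out-of-jur. sales — not met.
So (3) is satisfied (T OR F OR F).
Overall: T AND T AND T → true.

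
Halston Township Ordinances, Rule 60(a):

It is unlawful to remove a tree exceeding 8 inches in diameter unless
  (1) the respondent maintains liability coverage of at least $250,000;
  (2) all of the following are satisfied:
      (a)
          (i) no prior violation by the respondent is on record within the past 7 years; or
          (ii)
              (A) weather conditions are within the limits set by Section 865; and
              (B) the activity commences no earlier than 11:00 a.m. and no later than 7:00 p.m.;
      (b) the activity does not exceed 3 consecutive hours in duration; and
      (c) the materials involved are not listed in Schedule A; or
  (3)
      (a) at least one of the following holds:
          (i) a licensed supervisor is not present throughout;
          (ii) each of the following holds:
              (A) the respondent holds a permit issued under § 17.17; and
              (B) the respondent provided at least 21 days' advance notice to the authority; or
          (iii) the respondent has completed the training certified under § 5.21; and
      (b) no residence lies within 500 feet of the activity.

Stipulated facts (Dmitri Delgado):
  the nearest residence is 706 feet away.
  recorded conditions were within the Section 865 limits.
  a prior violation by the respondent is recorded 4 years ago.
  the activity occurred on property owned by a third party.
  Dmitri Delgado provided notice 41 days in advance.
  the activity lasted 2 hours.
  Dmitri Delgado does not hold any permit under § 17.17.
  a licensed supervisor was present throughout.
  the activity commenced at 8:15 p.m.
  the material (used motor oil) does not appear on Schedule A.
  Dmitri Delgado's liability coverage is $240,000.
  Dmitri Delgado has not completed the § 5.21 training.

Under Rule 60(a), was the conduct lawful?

No — unlawful.

(1) coverage ≥ $250,000 — fails.
(i) no prior violation — not satisfied.
(A) weather ok — met.
(B) start within hours — fails.
(ii) = T AND F = false.
(a) = F OR F = false.
(b) ≤ 3 hrs duration — holds.
(c) not (Schedule A material) — holds.
(2) = F AND T AND T = false.
(i) not (supervisor present) — fails.
(A) holds permit — not satisfied.
(B) ≥21 days' notice — satisfied.
So (ii) is not satisfied (F AND T).
(iii) training certified — not met.
(a) = F OR F OR F = false.
(b) no residence in 500 ft — met.
(3) = F AND T = false.
Overall: F OR F OR F → false.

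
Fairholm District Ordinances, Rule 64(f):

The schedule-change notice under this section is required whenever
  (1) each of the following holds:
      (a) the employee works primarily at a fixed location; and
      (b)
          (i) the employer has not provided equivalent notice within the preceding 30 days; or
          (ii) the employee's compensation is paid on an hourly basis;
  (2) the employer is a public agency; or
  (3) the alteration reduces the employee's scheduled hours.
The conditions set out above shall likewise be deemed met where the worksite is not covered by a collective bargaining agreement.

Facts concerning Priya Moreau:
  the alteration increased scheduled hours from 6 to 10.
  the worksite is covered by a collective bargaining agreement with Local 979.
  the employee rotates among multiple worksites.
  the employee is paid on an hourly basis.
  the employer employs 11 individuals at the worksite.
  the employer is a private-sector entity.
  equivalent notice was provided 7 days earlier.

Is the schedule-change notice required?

No — not required.

(a) fixed location — not met.
(i) no recent notice — not satisfied.
(ii) hourly-paid — satisfied.
(b) = F OR T = true.
(1): F AND T → false.
(2) public agency — not satisfied.
(3) hours reduced — not met.
Overall = F OR F OR F = false.
Exception (no CBA) — not satisfied.
Result: main false OR exception false → false.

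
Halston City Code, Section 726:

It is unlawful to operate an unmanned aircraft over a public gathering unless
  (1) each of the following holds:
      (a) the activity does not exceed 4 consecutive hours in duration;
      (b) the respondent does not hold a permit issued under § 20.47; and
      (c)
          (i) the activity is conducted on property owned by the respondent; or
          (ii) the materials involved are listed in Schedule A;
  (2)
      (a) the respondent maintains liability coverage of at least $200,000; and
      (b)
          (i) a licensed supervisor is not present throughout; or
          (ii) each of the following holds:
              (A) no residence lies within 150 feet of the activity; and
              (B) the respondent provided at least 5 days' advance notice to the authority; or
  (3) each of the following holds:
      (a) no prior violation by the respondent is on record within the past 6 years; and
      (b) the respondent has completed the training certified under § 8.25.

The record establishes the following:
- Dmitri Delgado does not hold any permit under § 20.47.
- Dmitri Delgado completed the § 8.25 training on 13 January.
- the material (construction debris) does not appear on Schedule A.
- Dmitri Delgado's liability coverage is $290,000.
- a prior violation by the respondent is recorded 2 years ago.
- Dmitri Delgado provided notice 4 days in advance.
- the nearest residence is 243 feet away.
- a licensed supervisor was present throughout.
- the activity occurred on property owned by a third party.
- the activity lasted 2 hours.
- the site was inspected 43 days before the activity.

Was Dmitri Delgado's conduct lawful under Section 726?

(a) ≤ 4 hrs duration — met.
(b) not (holds permit) — met.
(i) own property — not met.
(ii) Schedule A material — not met.
(c): F OR F → false.
(1) = T AND T AND F = false.
(a) coverage ≥ $200,000 — met.
(i) not (supervisor present) — not satisfied.
(A) no residence in 150 ft — holds.
(B) ≥5 days' notice — not satisfied.
(ii): T AND F → false.
(b) = F OR F = false.
(2): T AND F → false.
(a) no prior violation — not met.
(b) training certified — met.
(3): F AND T → false.
So Overall is not satisfied (F OR F OR F).

No — unlawful.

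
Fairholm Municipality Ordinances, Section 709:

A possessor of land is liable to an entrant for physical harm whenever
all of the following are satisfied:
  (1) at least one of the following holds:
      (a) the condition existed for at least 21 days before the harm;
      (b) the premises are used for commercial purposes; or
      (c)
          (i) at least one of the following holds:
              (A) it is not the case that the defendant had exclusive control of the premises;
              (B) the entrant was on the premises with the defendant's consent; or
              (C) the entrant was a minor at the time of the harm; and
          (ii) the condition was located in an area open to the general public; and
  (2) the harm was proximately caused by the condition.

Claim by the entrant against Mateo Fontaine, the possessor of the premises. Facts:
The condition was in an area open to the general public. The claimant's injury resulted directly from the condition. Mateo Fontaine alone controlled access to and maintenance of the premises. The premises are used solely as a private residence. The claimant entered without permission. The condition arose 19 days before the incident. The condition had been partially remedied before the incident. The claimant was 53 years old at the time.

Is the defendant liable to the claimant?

(a) condition ≥21 days old — not satisfied.
(b) commercial use — fails.
(A) not (exclusive control) — fails.
(B) consent to enter — fails.
(C) entrant a minor — not met.
(i): F OR F OR F → false.
(ii) public area — satisfied.
(c): F AND T → false.
(1) = F OR F OR F = false.
(2) proximate cause — satisfied.
Overall = F AND T = false.

No — not liable.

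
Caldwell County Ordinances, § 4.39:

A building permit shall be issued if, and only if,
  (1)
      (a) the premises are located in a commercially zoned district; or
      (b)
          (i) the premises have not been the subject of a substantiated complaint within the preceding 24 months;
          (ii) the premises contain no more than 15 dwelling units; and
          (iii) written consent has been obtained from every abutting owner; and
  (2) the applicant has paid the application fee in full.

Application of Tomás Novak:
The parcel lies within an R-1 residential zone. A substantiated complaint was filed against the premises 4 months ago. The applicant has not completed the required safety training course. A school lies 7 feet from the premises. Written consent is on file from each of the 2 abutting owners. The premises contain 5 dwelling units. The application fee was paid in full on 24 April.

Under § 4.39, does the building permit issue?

(a) commercially zoned — fails.
(i) no complaint in 24 mo. — not met.
(ii) ≤ 15 units — holds.
(iii) all abutters consent — holds.
(b) = F AND T AND T = false.
(1) = F OR F = false.
(2) fee paid — met.
Overall = F AND T = false.

No — denied.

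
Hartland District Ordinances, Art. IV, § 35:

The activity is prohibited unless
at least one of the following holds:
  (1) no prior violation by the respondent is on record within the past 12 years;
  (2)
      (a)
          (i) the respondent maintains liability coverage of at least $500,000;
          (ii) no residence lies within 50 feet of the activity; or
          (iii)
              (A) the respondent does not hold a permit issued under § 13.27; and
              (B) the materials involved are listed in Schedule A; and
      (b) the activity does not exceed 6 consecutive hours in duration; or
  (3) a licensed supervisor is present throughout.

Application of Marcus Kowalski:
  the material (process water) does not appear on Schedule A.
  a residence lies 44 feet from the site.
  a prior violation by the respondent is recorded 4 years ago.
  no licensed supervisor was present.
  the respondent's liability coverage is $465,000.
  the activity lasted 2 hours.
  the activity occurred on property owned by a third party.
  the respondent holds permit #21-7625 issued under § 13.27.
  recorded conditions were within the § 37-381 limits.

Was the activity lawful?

No — unlawful.

(1) no prior violation — not met.
(i) coverage ≥ $500,000 — not met.
(ii) no residence in 50 ft — fails.
(A) not (holds permit) — not met.
(B) Schedule A material — not met.
(iii): F AND F → false.
(a): F OR F OR F → false.
(b) ≤ 6 hrs duration — satisfied.
(2) = F AND T = false.
(3) supervisor present — not satisfied.
So Overall is not satisfied (F OR F OR F).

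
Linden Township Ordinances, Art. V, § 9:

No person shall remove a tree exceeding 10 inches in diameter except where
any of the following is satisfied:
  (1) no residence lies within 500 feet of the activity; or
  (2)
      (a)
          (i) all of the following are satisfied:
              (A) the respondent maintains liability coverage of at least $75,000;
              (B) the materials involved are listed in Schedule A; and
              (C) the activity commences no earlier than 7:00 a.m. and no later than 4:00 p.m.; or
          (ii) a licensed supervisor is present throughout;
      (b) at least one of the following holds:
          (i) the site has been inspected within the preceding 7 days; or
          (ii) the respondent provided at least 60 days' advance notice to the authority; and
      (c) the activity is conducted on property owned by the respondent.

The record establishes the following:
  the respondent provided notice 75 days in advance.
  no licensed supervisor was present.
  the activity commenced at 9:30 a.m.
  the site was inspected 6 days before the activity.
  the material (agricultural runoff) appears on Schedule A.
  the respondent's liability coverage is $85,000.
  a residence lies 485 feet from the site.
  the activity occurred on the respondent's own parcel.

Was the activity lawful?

Yes — lawful.

(1) no residence in 500 ft — not met.
(A) coverage ≥ $75,000 — met.
(B) Schedule A material — satisfied.
(C) start within hours — met.
(i): T AND T AND T → true.
(ii) supervisor present — fails.
(a) = T OR F = true.
(i) site inspected — met.
(ii) ≥60 days' notice — holds.
(b): T OR T → true.
(c) own property — holds.
(2): T AND T AND T → true.
Overall = F OR T = true.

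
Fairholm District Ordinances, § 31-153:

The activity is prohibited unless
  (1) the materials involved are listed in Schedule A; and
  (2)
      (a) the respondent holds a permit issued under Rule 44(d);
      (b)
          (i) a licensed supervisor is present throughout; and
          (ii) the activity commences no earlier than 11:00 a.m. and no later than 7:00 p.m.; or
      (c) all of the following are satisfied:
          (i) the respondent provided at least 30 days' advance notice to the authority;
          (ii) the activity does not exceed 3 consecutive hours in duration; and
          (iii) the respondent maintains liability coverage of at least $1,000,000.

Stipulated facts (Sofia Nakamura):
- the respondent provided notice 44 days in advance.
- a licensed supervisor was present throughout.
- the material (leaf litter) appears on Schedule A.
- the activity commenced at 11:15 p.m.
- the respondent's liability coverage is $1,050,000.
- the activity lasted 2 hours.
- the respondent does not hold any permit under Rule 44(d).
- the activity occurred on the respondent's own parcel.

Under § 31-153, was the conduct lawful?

(1) Schedule A material — met.
(a) holds permit — fails.
(i) supervisor present — met.
(ii) start within hours — fails.
So (b) is not satisfied (T AND F).
(i) ≥30 days' notice — met.
(ii) ≤ 3 hrs duration — satisfied.
(iii) coverage ≥ $1,000,000 — met.
(c) = T AND T AND T = true.
So (2) is satisfied (F OR F OR T).
So Overall is satisfied (T AND T).

Yes — lawful.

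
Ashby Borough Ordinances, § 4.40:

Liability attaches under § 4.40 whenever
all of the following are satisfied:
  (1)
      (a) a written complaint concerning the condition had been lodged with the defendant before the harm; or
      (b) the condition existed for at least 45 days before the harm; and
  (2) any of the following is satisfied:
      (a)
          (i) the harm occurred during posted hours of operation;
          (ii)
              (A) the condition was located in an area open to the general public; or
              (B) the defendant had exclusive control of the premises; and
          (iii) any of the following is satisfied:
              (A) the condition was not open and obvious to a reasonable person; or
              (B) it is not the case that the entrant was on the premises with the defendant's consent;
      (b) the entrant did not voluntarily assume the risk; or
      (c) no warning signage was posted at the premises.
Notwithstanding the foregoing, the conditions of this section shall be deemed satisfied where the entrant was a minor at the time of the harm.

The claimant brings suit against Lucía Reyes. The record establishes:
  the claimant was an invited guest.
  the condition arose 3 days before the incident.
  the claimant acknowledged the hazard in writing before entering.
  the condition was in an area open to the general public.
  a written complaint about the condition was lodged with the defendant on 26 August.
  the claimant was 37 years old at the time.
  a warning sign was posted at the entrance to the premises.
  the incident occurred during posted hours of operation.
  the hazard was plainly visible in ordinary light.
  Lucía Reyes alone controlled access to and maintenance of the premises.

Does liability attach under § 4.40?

No — not liable.

(a) complaint lodged — satisfied.
(b) condition ≥45 days old — not met.
(1) = T OR F = true.
(i) during posted hours — met.
(A) public area — holds.
(B) exclusive control — met.
(ii): T OR T → true.
(A) not open/obvious — not met.
(B) not (consent to enter) — not met.
(iii) = F OR F = false.
(a): T AND T AND F → false.
(b) no assumed risk — not met.
(c) no signage posted — fails.
(2): F OR F OR F → false.
Overall = T AND F = false.
Exception (entrant a minor) — not satisfied.
Result: main false OR exception false → false.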